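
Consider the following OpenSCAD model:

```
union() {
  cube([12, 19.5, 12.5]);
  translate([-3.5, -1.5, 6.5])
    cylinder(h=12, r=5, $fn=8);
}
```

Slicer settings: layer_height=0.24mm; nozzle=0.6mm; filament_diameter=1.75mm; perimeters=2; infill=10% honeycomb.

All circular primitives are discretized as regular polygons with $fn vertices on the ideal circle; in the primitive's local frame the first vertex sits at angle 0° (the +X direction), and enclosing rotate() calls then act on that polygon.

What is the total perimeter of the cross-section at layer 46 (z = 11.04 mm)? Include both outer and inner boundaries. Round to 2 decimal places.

88.44 mm

At z = 11.04 mm: the 12×19.5 cube contributes its full rectangle (perimeter 63.00 mm); the r=5 cylinder at (-3.5, -1.5) contributes a regular 8-gon of circumradius 5 (perimeter = 2·8·5.000·sin(180°/8) = 30.61 mm); Combining (union): the regions partially overlap (shared area 0.93 mm²), so the edge portions inside another operand are dropped and the merged outline is re-measured after clipping — boundary = 88.44 mm. Overall, the cross-section is a single solid region. Total boundary length (outer) = 88.44 mm.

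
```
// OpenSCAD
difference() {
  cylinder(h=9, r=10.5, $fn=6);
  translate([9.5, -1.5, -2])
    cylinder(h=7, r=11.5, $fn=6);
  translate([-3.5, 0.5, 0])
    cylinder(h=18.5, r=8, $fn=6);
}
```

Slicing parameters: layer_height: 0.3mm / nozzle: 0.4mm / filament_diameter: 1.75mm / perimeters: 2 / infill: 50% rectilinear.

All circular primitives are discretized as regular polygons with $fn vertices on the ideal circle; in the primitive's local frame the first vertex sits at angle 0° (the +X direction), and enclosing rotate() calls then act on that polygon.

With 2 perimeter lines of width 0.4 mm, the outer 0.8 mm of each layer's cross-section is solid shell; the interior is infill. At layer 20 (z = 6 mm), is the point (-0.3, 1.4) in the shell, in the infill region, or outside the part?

outside

At z = 6 mm: the cylinder: section is a regular 6-gon, circumradius r=10.5; the cylinder at (9.5, -1.5) is not intersected at this z (z outside [-2, 5]); the cylinder at (-3.5, 0.5): section is a regular 6-gon, circumradius r=8; Subtracting the remaining from the first: starting from the r=10.5 cylinder, the r=8 cylinder at (-3.5, 0.5) partially overlaps it — only the 152.28 mm² overlap (of its 166.28 mm²) is removed, clipping the outline — 1 connected region. Overall, the cross-section is a single solid region. The nearest boundary edge runs (4.50, 0.50)→(0.50, 7.43); distance from the point to it = 3.71 mm. The point is not inside any of the regions above, so it lies outside the cross-section (3.71 mm from the nearest boundary).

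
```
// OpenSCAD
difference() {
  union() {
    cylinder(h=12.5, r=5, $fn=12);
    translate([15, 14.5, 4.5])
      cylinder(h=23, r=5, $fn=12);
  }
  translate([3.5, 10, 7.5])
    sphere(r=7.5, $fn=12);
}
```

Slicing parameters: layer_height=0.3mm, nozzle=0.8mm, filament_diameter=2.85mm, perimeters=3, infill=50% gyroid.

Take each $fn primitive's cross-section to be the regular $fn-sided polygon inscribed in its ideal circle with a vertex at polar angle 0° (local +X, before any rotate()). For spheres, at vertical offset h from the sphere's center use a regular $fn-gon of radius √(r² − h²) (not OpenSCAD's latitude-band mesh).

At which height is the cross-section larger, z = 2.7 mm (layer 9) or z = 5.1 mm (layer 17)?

layer 17 (z = 5.1 mm)

Layer 9 (z = 2.7): the cylinder: section is a regular 12-gon, circumradius r=5 (area = (12/2)·5.000²·sin(360°/12) = 75.00 mm²); the cylinder at (15, 14.5) is not intersected at this z (z outside [4.5, 27.5]); Taking the union: only the r=5 cylinder is present, so the union is just that shape — area = 75.00 mm²; the sphere at (3.5, 10): section is a regular 12-gon, circumradius = √(r²−h²) = √(7.5²−4.8²) = 5.763 (area = (12/2)·5.763²·sin(360°/12) = 99.63 mm²); After the difference (first − rest): starting from that combined region (75.00 mm²), the r=7.5 sphere at (3.5, 10) misses the remaining region (no effect) — area = 75.00 mm². So its area = 75.00 mm². Layer 17 (z = 5.1): the r=5 cylinder contributes a regular 12-gon of circumradius 5 (area = (12/2)·5.000²·sin(360°/12) = 75.00 mm²); the r=5 cylinder at (15, 14.5) contributes a regular 12-gon of circumradius 5 (area = (12/2)·5.000²·sin(360°/12) = 75.00 mm²); Merging all regions: the 2 present regions are separate (no shared area or edge), so areas and boundary lengths simply add and each stays a separate island — area = 150.00 mm²; the sphere at (3.5, 10): section is a regular 12-gon, circumradius = √(r²−h²) = √(7.5²−2.4²) = 7.106 (area = (12/2)·7.106²·sin(360°/12) = 151.47 mm²); Taking the first minus the rest: starting from that combined region (150.00 mm²), the r=7.5 sphere at (3.5, 10) partially overlaps it — only the 4.37 mm² overlap (of its 151.47 mm²) is removed, clipping the outline — area = 145.63 mm². So its area = 145.63 mm². Layer 17 is larger (145.63 vs 75.00 mm²).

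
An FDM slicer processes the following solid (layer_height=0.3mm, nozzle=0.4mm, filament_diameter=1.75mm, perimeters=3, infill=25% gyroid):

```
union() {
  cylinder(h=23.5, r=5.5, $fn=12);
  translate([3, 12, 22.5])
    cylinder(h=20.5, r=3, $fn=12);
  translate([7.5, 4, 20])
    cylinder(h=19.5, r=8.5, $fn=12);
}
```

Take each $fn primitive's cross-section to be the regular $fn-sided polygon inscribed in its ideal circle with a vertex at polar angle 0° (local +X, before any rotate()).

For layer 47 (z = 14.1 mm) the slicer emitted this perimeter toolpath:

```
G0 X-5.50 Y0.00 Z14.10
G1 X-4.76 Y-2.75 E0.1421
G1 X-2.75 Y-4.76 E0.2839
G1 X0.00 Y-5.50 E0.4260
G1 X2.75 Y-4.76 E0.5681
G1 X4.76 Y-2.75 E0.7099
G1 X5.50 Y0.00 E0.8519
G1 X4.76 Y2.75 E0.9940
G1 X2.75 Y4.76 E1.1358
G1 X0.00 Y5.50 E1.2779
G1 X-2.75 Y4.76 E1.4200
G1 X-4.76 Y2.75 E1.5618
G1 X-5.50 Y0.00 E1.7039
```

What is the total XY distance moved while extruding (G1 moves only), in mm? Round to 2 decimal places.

34.15 mm

Sum the Euclidean lengths of each G1 segment: total = 34.15 mm.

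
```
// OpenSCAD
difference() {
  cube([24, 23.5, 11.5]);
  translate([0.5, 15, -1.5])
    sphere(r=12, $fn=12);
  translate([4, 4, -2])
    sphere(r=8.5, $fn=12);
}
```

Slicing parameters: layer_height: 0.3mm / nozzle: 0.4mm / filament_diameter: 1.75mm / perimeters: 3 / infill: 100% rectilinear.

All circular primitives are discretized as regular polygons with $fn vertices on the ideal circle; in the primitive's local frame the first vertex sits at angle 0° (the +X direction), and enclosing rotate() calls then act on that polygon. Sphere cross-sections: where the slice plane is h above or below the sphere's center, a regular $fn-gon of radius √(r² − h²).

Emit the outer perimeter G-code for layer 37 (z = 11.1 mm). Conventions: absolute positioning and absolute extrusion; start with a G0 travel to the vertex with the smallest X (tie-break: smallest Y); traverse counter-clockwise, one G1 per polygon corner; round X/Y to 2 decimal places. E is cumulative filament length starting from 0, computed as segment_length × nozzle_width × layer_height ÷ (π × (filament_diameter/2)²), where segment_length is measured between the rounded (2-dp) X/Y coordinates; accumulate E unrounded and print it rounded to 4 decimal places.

At z = 11.1 mm: the cube (footprint 24×23.5) is included at this height; the sphere at (0.5, 15) is not intersected at this z (|z−center|=12.600 > r=12); the sphere at (4, 4) is not intersected at this z (|z−center|=13.100 > r=8.5); Subtracting the remaining from the first: none of the subtracted shapes is present at this height, so the 24×23.5 cube is unchanged — 1 connected region. The outline is a single polygon with 4 vertices. Extrusion per mm of travel: 0.4 × 0.3 / (π × 0.875²) = 0.049890. Accumulating E over each segment gives final E = 4.7396.

G0 X0.00 Y0.00 Z11.10
G1 X24.00 Y0.00 E1.1974
G1 X24.00 Y23.50 E2.3698
G1 X0.00 Y23.50 E3.5671
G1 X0.00 Y0.00 E4.7396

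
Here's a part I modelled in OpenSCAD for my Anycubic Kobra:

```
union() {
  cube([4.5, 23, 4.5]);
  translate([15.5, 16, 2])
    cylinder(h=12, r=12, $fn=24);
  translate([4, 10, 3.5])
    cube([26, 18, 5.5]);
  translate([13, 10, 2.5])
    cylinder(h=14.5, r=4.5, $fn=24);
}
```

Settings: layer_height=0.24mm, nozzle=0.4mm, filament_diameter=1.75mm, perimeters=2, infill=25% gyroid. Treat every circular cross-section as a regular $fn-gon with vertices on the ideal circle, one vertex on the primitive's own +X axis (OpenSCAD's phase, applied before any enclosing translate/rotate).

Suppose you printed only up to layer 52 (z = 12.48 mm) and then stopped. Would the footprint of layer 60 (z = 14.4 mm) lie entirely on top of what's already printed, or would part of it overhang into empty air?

Compare the two slices. At z = 12.48: the cube is absent (z outside [0, 4.5]); the r=12 cylinder at (15.5, 16) contributes a regular 24-gon of circumradius 12 (area = (24/2)·12.000²·sin(360°/24) = 447.24 mm²); the cube at (4, 10) does not reach this height (z outside [3.5, 9]); the r=4.5 cylinder at (13, 10) contributes a regular 24-gon of circumradius 4.5 (area = (24/2)·4.500²·sin(360°/24) = 62.89 mm²); Taking the union: the r=4.5 cylinder at (13, 10) lies entirely inside the r=12 cylinder at (15.5, 16), so the union is just the r=12 cylinder at (15.5, 16) — area = 447.24 mm². At z = 14.4: the cube is absent (z outside [0, 4.5]); the cylinder at (15.5, 16) is not intersected at this z (z outside [2, 14]); the cube at (4, 10) is not intersected at this z (z outside [3.5, 9]); the r=4.5 cylinder at (13, 10) gives a regular 24-gon of circumradius 4.5 (constant along its height) (area = (24/2)·4.500²·sin(360°/24) = 62.89 mm²); Combining (union): only the r=4.5 cylinder at (13, 10) is present, so the union is just that shape — area = 62.89 mm². Checking containment: the cross-section at z = 14.4 is a subset of the cross-section at z = 12.48.

entirely on top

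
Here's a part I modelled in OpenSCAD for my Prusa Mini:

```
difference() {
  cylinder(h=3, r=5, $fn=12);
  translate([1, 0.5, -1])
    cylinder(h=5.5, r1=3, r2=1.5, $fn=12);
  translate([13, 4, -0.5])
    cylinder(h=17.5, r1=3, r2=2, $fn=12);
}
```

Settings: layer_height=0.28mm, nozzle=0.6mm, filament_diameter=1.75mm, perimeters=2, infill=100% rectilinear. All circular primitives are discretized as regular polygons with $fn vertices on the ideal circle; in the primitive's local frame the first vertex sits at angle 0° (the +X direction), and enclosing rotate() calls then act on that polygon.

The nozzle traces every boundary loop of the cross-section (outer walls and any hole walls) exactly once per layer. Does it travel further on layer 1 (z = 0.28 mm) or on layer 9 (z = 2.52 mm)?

layer 1 (z = 0.28 mm)

Layer 1 (z = 0.28): the r=5 cylinder contributes a regular 12-gon of circumradius 5 (perimeter = 2·12·5.000·sin(180°/12) = 31.06 mm); the cone at (1, 0.5): at t=0.233 of its height the radius interpolates to r₁+(r₂−r₁)t = 2.651, giving a regular 12-gon of that circumradius (perimeter = 2·12·2.651·sin(180°/12) = 16.47 mm); the cone at (13, 4): at t=0.045 of its height the radius interpolates to r₁+(r₂−r₁)t = 2.955, giving a regular 12-gon of that circumradius (perimeter = 2·12·2.955·sin(180°/12) = 18.36 mm); Taking the first minus the rest: starting from the r=5 cylinder, the cone at (1, 0.5) lies wholly inside it (removes its full 21.08 mm² and its 16.47 mm outline becomes a hole wall); the cone at (13, 4) misses the remaining region (no effect) — boundary (outer + 1 inner loop) = 47.52 mm. So its perimeter = 47.52 mm. Layer 9 (z = 2.52): the cylinder: section is a regular 12-gon, circumradius r=5 (perimeter = 2·12·5.000·sin(180°/12) = 31.06 mm); the cone at (1, 0.5): at t=0.640 of its height the radius interpolates to r₁+(r₂−r₁)t = 2.040, giving a regular 12-gon of that circumradius (perimeter = 2·12·2.040·sin(180°/12) = 12.67 mm); the cone at (13, 4) contributes a regular 12-gon of circumradius 2.827 (interpolated between r1=3 and r2=2 at t=0.173) (perimeter = 2·12·2.827·sin(180°/12) = 17.56 mm); Subtracting the remaining from the first: starting from the r=5 cylinder, the cone at (1, 0.5) lies wholly inside it (removes its full 12.48 mm² and its 12.67 mm outline becomes a hole wall); the cone at (13, 4) misses the remaining region (no effect) — boundary (outer + 1 inner loop) = 43.73 mm. So its perimeter = 43.73 mm. Layer 1 is larger (47.52 vs 43.73 mm).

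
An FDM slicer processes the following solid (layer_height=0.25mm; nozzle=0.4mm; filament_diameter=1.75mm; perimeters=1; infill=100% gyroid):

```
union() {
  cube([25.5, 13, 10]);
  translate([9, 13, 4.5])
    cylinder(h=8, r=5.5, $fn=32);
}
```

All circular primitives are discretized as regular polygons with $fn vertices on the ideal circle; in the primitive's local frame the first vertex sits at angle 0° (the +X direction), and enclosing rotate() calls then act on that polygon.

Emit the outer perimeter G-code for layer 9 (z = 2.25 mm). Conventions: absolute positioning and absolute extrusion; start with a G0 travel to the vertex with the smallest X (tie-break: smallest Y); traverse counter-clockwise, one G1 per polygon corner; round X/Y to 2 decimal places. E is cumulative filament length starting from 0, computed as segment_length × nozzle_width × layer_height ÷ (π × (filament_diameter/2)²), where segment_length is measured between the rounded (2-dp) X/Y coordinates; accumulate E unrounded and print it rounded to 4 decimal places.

G0 X0.00 Y0.00 Z2.25
G1 X25.50 Y0.00 E1.0602
G1 X25.50 Y13.00 E1.6006
G1 X0.00 Y13.00 E2.6608
G1 X0.00 Y0.00 E3.2013

At z = 2.25 mm: the cube (footprint 25.5×13) is included at this height; the cylinder at (9, 13) does not reach this height (z outside [4.5, 12.5]); Taking the union: only the 25.5×13 cube is present, so the union is just that shape — 1 connected region. The outline is a single polygon with 4 vertices. Extrusion per mm of travel: 0.4 × 0.25 / (π × 0.875²) = 0.041575. Accumulating E over each segment gives final E = 3.2013.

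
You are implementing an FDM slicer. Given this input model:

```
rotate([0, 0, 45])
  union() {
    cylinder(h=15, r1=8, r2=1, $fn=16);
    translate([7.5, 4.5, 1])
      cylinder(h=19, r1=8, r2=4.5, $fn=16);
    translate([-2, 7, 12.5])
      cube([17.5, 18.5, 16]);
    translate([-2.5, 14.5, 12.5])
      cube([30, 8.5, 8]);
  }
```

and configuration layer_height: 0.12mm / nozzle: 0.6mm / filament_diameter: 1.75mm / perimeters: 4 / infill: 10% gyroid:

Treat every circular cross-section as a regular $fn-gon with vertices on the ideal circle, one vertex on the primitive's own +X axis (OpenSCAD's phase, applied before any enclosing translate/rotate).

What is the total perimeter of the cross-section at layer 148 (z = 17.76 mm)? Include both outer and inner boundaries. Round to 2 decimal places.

109.41 mm

At z = 17.76 mm: the cone does not reach this height (z outside [0, 15]); the cone at (7.5, 4.5) (r1=8→r2=4.5) has section circumradius 4.913 here — a regular 16-gon (perimeter = 2·16·4.913·sin(180°/16) = 30.67 mm); the cube at (-2, 7) (footprint 17.5×18.5) is included at this height (perimeter 72.00 mm); the 30×8.5 cube at (-2.5, 14.5) contributes its full rectangle (perimeter 77.00 mm); Merging all regions: the regions partially overlap (shared area 162.55 mm²), so the edge portions inside another operand are dropped and the merged outline is re-measured after clipping — boundary = 109.41 mm; (rotated 45° about Z; rotation is an isometry so areas/perimeters/island counts are preserved). Overall, the cross-section is a single solid region. Total boundary length (outer) = 109.41 mm.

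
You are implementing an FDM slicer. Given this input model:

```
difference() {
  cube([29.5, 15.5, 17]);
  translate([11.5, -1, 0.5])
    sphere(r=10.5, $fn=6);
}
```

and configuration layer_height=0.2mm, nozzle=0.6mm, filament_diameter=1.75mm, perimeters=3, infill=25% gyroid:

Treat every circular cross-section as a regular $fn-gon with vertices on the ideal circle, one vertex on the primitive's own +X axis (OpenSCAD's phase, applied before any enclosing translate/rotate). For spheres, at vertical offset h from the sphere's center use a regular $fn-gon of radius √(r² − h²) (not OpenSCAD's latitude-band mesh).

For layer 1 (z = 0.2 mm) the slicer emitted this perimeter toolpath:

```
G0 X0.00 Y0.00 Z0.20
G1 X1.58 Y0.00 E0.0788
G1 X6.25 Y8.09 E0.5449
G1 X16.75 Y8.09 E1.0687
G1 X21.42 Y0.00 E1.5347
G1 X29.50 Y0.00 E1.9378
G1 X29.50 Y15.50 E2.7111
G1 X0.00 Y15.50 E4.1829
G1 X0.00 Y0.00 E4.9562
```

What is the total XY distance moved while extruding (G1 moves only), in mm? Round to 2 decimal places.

Sum the Euclidean lengths of each G1 segment: total = 99.34 mm.

99.34 mm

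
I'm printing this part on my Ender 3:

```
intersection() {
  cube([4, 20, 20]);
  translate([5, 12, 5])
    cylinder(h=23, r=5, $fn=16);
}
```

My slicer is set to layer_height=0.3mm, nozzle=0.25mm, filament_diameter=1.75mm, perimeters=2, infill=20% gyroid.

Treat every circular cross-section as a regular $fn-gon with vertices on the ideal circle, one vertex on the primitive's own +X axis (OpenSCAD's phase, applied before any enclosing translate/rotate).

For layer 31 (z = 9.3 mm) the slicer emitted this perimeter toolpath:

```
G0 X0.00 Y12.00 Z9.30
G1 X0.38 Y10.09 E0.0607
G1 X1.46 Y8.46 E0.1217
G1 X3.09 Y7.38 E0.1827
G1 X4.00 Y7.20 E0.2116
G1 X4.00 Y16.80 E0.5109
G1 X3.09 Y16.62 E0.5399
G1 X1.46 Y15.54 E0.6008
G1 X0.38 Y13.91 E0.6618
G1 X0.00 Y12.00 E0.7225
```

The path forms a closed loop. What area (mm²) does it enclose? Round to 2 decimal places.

Apply the shoelace formula to the sequence of (X, Y) vertices; enclosed area = 28.48 mm².

28.48 mm²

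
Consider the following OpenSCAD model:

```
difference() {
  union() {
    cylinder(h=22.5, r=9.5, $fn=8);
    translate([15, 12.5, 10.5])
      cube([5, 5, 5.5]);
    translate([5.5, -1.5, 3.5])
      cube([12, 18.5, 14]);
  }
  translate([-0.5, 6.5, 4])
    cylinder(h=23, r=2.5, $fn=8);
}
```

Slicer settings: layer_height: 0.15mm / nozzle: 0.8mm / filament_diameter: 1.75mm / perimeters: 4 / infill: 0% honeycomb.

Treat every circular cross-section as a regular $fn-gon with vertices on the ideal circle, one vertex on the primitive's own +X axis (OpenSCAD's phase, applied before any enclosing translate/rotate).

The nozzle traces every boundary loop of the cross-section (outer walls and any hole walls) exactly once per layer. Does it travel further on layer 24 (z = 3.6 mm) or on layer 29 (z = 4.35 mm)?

layer 29 (z = 4.35 mm)

Layer 24 (z = 3.6): the cylinder: section is a regular 8-gon, circumradius r=9.5 (perimeter = 2·8·9.500·sin(180°/8) = 58.17 mm); the cube at (15, 12.5) does not reach this height (z outside [10.5, 16]); the 12×18.5 cube at (5.5, -1.5) contributes its full rectangle (perimeter 61.00 mm); Merging all regions: the regions partially overlap (shared area 23.37 mm²), so the edge portions inside another operand are dropped and the merged outline is re-measured after clipping — boundary = 96.85 mm; the cylinder at (-0.5, 6.5) does not reach this height (z outside [4, 27]); Taking the first minus the rest: none of the subtracted shapes is present at this height, so the result so far is unchanged — boundary = 96.85 mm. So its perimeter = 96.85 mm. Layer 29 (z = 4.35): the r=9.5 cylinder contributes a regular 8-gon of circumradius 9.5 (perimeter = 2·8·9.500·sin(180°/8) = 58.17 mm); the cube at (15, 12.5) is absent (z outside [10.5, 16]); the 12×18.5 cube at (5.5, -1.5) contributes its full rectangle (perimeter 61.00 mm); Merging all regions: the regions partially overlap (shared area 23.37 mm²), so the edge portions inside another operand are dropped and the merged outline is re-measured after clipping — boundary = 96.85 mm; the cylinder at (-0.5, 6.5): section is a regular 8-gon, circumradius r=2.5 (perimeter = 2·8·2.500·sin(180°/8) = 15.31 mm); Subtracting the remaining from the first: starting from the result so far, the r=2.5 cylinder at (-0.5, 6.5) lies wholly inside it (removes its full 17.68 mm² and its 15.31 mm outline becomes a hole wall) — boundary (outer + 1 inner loop) = 112.16 mm. So its perimeter = 112.16 mm. Layer 29 is larger (112.16 vs 96.85 mm).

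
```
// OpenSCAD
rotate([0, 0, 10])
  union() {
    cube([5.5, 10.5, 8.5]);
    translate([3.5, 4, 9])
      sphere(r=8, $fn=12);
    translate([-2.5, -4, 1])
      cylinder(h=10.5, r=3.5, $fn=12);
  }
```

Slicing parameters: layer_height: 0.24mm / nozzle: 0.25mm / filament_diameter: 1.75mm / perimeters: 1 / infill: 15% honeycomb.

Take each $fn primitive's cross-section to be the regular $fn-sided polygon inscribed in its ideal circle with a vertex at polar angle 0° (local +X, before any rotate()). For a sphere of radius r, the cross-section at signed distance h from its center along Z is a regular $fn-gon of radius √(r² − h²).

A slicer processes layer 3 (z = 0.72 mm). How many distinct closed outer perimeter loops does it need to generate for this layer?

1

At z = 0.72 mm: the cube (footprint 5.5×10.5) is included at this height; the sphere at (3.5, 4) does not reach this height (|z−center|=8.280 > r=8); the cylinder at (-2.5, -4) is absent (z outside [1, 11.5]); Taking the union: only the 5.5×10.5 cube is present, so the union is just that shape — 1 connected region; (whole slice rotated 10° about Z — lengths, areas and connectivity unchanged). The result has 1 disconnected region.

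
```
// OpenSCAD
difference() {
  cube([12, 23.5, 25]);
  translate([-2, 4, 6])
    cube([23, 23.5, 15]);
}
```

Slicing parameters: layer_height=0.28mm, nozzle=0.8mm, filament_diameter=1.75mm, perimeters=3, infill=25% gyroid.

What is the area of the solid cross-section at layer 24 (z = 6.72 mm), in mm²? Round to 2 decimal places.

At z = 6.72 mm: the cube is present — its section is the full 12×23.5 rectangle (area 282.00 mm²); the 23×23.5 cube at (-2, 4) contributes its full rectangle (area 540.50 mm²); Taking the first minus the rest: starting from the 12×23.5 cube (282.00 mm²), the 23×23.5 cube at (-2, 4) partially overlaps it — only the 234.00 mm² overlap (of its 540.50 mm²) is removed, clipping the outline — area = 48.00 mm². Overall, the cross-section is a single solid region. Net area = 48.00 mm².

48.00 mm²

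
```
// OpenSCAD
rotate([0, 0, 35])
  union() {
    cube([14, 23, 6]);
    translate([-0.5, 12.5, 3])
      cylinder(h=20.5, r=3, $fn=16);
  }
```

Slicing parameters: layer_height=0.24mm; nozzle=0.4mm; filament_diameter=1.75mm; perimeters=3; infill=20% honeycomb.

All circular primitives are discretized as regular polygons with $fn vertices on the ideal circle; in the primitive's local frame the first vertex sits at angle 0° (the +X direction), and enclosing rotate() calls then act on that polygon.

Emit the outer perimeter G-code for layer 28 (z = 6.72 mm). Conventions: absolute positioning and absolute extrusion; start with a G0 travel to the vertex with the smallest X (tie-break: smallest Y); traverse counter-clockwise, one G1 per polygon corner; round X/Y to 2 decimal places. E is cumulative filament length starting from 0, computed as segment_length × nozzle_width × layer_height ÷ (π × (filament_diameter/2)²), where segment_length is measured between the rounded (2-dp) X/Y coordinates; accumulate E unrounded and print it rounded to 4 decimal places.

G0 X-10.53 Y10.47 Z6.72
G1 X-10.51 Y9.30 E0.0467
G1 X-10.04 Y8.23 E0.0933
G1 X-9.19 Y7.42 E0.1402
G1 X-8.10 Y7.00 E0.1868
G1 X-6.93 Y7.02 E0.2335
G1 X-5.86 Y7.50 E0.2803
G1 X-5.05 Y8.34 E0.3269
G1 X-4.62 Y9.43 E0.3737
G1 X-4.65 Y10.60 E0.4204
G1 X-5.12 Y11.67 E0.4670
G1 X-5.97 Y12.48 E0.5139
G1 X-7.06 Y12.91 E0.5607
G1 X-8.23 Y12.88 E0.6074
G1 X-9.30 Y12.41 E0.6540
G1 X-10.11 Y11.56 E0.7009
G1 X-10.53 Y10.47 E0.7475

At z = 6.72 mm: the cube is not intersected at this z (z outside [0, 6]); the r=3 cylinder at (-0.5, 12.5) gives a regular 16-gon of circumradius 3 (constant along its height); Combining (union): only the r=3 cylinder at (-0.5, 12.5) is present, so the union is just that shape — 1 connected region; (rotated 35° about Z; rotation is an isometry so areas/perimeters/island counts are preserved). The outline is a single polygon with 16 vertices. Extrusion per mm of travel: 0.4 × 0.24 / (π × 0.875²) = 0.039912. Accumulating E over each segment gives final E = 0.7475.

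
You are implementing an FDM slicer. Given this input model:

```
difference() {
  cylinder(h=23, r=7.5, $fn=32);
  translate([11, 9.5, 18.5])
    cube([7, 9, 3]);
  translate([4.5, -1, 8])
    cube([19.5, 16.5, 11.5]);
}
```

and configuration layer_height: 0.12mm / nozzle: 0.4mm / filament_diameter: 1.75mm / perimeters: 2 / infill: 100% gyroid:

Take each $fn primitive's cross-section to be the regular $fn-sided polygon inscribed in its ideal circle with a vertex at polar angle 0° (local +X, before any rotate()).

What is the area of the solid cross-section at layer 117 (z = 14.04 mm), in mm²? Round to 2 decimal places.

160.22 mm²

At z = 14.04 mm: the r=7.5 cylinder contributes a regular 32-gon of circumradius 7.5 (area = (32/2)·7.500²·sin(360°/32) = 175.58 mm²); the cube at (11, 9.5) does not reach this height (z outside [18.5, 21.5]); the cube at (4.5, -1) (footprint 19.5×16.5) is included at this height (area 321.75 mm²); After the difference (first − rest): starting from the r=7.5 cylinder (175.58 mm²), the 19.5×16.5 cube at (4.5, -1) partially overlaps it — only the 15.36 mm² overlap (of its 321.75 mm²) is removed, clipping the outline — area = 160.22 mm². Overall, the cross-section is a single solid region. Net area = 160.22 mm².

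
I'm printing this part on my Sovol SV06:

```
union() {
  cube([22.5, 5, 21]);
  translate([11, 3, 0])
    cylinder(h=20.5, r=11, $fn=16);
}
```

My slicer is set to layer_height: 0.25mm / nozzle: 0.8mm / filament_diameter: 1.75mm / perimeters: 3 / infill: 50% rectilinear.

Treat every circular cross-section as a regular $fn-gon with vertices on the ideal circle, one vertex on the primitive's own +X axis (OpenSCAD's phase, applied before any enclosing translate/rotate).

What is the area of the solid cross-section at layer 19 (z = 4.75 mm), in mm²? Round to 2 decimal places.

At z = 4.75 mm: the cube is present — its section is the full 22.5×5 rectangle (area 112.50 mm²); the r=11 cylinder at (11, 3) gives a regular 16-gon of circumradius 11 (constant along its height) (area = (16/2)·11.000²·sin(360°/16) = 370.44 mm²); Taking the union: the regions partially overlap — summed areas 482.94 mm² minus the doubly-counted overlap 107.41 mm² gives 375.52 mm² — area = 375.52 mm². Overall, the cross-section is a single solid region. Net area = 375.52 mm².

375.52 mm²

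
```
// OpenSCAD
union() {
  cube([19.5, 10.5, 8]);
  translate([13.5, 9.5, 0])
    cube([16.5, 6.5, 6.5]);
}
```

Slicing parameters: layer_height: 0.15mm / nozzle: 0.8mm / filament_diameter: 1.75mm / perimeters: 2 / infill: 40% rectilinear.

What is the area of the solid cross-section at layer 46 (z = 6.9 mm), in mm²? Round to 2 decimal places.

At z = 6.9 mm: the cube (footprint 19.5×10.5) is included at this height (area 204.75 mm²); the cube at (13.5, 9.5) is absent (z outside [0, 6.5]); Combining (union): only the 19.5×10.5 cube is present, so the union is just that shape — area = 204.75 mm². Overall, the cross-section is a single solid region. Net area = 204.75 mm².

204.75 mm²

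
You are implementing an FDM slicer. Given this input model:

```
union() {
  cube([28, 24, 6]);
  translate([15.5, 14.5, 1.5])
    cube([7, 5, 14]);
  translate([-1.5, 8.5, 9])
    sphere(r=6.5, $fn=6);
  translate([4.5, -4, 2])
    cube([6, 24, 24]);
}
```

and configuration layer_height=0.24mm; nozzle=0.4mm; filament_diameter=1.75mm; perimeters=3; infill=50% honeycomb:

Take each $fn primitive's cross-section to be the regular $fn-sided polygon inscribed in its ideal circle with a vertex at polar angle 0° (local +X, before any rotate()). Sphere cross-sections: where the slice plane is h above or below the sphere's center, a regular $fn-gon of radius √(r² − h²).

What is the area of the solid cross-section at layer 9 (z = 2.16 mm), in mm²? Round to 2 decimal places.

At z = 2.16 mm: the cube is present — its section is the full 28×24 rectangle (area 672.00 mm²); the cube at (15.5, 14.5) is present — its section is the full 7×5 rectangle (area 35.00 mm²); the sphere at (-1.5, 8.5) does not reach this height (|z−center|=6.840 > r=6.5); the cube at (4.5, -4) is present — its section is the full 6×24 rectangle (area 144.00 mm²); Merging all regions: the regions partially overlap — summed areas 851.00 mm² minus the doubly-counted overlap 155.00 mm² gives 696.00 mm² — area = 696.00 mm². Overall, the cross-section is a single solid region. Net area = 696.00 mm².

696.00 mm²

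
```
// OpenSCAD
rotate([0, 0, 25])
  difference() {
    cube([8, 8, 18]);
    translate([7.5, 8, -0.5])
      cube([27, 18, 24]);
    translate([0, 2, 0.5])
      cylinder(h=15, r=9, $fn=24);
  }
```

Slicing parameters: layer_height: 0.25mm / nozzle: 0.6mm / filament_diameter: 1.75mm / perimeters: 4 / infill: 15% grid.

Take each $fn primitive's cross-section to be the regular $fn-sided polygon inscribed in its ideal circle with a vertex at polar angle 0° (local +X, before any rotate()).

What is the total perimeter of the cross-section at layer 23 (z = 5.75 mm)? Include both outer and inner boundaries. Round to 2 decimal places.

At z = 5.75 mm: the cube (footprint 8×8) is included at this height (perimeter 32.00 mm); the cube at (7.5, 8) is present — its section is the full 27×18 rectangle (perimeter 90.00 mm); the r=9 cylinder at (0, 2) contributes a regular 24-gon of circumradius 9 (perimeter = 2·24·9.000·sin(180°/24) = 56.39 mm); Subtracting the remaining from the first: starting from the 8×8 cube, the 27×18 cube at (7.5, 8) misses the remaining region (no effect); the r=9 cylinder at (0, 2) partially overlaps it — only the 62.78 mm² overlap (of its 251.57 mm²) is removed, clipping the outline — boundary = 5.78 mm; (rotated 25° about Z; rotation is an isometry so areas/perimeters/island counts are preserved). Overall, the cross-section is a single solid region. Total boundary length (outer) = 5.78 mm.

5.78 mm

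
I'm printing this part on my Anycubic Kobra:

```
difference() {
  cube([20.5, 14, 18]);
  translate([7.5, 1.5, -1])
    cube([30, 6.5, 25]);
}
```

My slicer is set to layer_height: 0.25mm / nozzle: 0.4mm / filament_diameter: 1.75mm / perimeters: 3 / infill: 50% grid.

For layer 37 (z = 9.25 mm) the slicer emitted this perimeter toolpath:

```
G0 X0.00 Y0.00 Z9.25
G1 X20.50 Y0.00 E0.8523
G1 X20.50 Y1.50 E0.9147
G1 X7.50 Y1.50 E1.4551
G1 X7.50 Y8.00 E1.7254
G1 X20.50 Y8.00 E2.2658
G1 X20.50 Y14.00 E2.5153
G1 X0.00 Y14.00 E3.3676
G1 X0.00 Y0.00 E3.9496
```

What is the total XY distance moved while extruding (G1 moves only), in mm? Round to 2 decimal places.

95.00 mm

Sum the Euclidean lengths of each G1 segment: total = 95.00 mm.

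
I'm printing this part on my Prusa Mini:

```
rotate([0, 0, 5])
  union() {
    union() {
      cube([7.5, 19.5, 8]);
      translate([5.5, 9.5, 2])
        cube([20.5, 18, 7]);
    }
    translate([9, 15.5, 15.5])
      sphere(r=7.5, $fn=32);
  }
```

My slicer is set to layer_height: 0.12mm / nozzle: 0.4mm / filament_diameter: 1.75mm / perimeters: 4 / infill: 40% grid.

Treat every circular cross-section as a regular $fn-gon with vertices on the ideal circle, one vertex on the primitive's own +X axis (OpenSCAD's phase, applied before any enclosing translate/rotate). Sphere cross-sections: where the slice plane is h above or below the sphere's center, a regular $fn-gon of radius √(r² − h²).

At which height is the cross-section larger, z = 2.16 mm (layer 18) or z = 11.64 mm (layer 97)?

layer 18 (z = 2.16 mm)

Layer 18 (z = 2.16): the cube is present — its section is the full 7.5×19.5 rectangle (area 146.25 mm²); the 20.5×18 cube at (5.5, 9.5) contributes its full rectangle (area 369.00 mm²); Merging all regions: the regions partially overlap — summed areas 515.25 mm² minus the doubly-counted overlap 20.00 mm² gives 495.25 mm² — area = 495.25 mm²; the sphere at (9, 15.5) is absent (|z−center|=13.340 > r=7.5); Combining (union): only that combined region is present, so the union is just that shape — area = 495.25 mm²; (whole slice rotated 5° about Z — lengths, areas and connectivity unchanged). So its area = 495.25 mm². Layer 97 (z = 11.64): the cube is absent (z outside [0, 8]); the cube at (5.5, 9.5) is not intersected at this z (z outside [2, 9]); Combining (union): nothing is present at this height; the r=7.5 sphere at (9, 15.5) slices to a regular 32-gon of circumradius 6.430 (√(r²−h²) with h=3.86 from center) (area = (32/2)·6.430²·sin(360°/32) = 129.07 mm²); Combining (union): only the r=7.5 sphere at (9, 15.5) is present, so the union is just that shape — area = 129.07 mm²; (whole slice rotated 5° about Z — lengths, areas and connectivity unchanged). So its area = 129.07 mm². Layer 18 is larger (495.25 vs 129.07 mm²).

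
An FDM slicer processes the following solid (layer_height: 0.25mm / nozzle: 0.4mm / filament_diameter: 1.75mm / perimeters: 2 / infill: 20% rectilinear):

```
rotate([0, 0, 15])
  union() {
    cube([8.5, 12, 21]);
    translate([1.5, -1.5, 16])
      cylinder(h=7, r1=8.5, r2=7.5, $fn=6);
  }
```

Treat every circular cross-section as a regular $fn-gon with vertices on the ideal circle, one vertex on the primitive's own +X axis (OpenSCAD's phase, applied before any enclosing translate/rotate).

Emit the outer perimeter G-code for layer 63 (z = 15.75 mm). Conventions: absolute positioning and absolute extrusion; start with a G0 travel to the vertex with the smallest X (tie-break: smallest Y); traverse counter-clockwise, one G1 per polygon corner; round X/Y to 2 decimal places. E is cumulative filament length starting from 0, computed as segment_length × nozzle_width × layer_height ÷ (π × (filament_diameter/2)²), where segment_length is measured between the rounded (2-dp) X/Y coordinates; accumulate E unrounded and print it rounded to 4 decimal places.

G0 X-3.11 Y11.59 Z15.75
G1 X0.00 Y0.00 E0.4989
G1 X8.21 Y2.20 E0.8523
G1 X5.10 Y13.79 E1.3512
G1 X-3.11 Y11.59 E1.7046

At z = 15.75 mm: the cube is present — its section is the full 8.5×12 rectangle; the cone at (1.5, -1.5) is absent (z outside [16, 23]); Taking the union: only the 8.5×12 cube is present, so the union is just that shape — 1 connected region; (whole slice rotated 15° about Z — lengths, areas and connectivity unchanged). The outline is a single polygon with 4 vertices. Extrusion per mm of travel: 0.4 × 0.25 / (π × 0.875²) = 0.041575. Accumulating E over each segment gives final E = 1.7046.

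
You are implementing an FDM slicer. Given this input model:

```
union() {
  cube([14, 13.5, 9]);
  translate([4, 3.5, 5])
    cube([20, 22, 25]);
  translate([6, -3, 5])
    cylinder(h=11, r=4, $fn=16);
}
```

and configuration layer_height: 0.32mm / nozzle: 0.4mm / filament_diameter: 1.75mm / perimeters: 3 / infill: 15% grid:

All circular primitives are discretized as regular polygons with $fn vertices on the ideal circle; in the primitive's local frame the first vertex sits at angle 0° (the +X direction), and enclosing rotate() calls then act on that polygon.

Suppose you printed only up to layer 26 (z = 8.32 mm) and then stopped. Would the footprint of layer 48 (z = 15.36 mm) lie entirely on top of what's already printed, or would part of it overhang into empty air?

entirely on top

Compare the two slices. At z = 8.32: the 14×13.5 cube contributes its full rectangle (area 189.00 mm²); the 20×22 cube at (4, 3.5) contributes its full rectangle (area 440.00 mm²); the r=4 cylinder at (6, -3) contributes a regular 16-gon of circumradius 4 (area = (16/2)·4.000²·sin(360°/16) = 48.98 mm²); Merging all regions: the regions partially overlap — summed areas 677.98 mm² minus the doubly-counted overlap 103.32 mm² gives 574.66 mm² — area = 574.66 mm². At z = 15.36: the cube does not reach this height (z outside [0, 9]); the cube at (4, 3.5) (footprint 20×22) is included at this height (area 440.00 mm²); the r=4 cylinder at (6, -3) contributes a regular 16-gon of circumradius 4 (area = (16/2)·4.000²·sin(360°/16) = 48.98 mm²); Taking the union: the 2 present regions are separate (no shared area or edge), so areas and boundary lengths simply add and each stays a separate island — area = 488.98 mm². Checking containment: the cross-section at z = 15.36 is a subset of the cross-section at z = 8.32.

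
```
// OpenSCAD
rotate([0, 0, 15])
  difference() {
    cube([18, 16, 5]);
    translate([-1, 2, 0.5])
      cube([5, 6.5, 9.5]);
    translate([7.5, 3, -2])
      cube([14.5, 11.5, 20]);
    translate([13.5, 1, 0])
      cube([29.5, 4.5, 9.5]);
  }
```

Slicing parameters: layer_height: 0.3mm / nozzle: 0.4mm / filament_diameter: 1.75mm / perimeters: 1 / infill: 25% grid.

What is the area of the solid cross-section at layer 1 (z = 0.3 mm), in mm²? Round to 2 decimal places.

158.25 mm²

At z = 0.3 mm: the 18×16 cube contributes its full rectangle (area 288.00 mm²); the cube at (-1, 2) is not intersected at this z (z outside [0.5, 10]); the 14.5×11.5 cube at (7.5, 3) contributes its full rectangle (area 166.75 mm²); the 29.5×4.5 cube at (13.5, 1) contributes its full rectangle (area 132.75 mm²); Subtracting the remaining from the first: starting from the 18×16 cube (288.00 mm²), the 14.5×11.5 cube at (7.5, 3) partially overlaps it — only the 120.75 mm² overlap (of its 166.75 mm²) is removed, clipping the outline; the 29.5×4.5 cube at (13.5, 1) partially overlaps it — only the 9.00 mm² overlap (of its 132.75 mm²) is removed, clipping the outline — area = 158.25 mm²; (rotated 15° about Z; rotation is an isometry so areas/perimeters/island counts are preserved). Overall, the cross-section is a single solid region. Net area = 158.25 mm².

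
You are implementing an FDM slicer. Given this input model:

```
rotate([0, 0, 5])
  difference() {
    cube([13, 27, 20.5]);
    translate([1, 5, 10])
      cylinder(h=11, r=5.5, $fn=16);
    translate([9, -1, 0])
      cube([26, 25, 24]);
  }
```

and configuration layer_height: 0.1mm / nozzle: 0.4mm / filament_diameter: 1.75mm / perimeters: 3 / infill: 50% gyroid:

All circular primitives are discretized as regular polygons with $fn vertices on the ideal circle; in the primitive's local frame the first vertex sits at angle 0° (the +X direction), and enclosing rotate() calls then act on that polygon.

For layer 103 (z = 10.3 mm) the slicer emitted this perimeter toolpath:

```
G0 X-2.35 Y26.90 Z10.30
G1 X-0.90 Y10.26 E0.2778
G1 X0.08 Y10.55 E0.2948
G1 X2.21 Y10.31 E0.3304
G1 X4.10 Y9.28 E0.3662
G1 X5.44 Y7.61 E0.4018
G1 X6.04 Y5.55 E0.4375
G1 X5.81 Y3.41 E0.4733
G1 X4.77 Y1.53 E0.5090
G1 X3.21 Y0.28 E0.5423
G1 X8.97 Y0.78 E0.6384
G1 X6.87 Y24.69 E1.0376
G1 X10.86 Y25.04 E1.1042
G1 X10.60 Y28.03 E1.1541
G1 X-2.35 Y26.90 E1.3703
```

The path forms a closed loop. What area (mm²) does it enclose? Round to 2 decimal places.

198.93 mm²

Apply the shoelace formula to the sequence of (X, Y) vertices; enclosed area = 198.93 mm².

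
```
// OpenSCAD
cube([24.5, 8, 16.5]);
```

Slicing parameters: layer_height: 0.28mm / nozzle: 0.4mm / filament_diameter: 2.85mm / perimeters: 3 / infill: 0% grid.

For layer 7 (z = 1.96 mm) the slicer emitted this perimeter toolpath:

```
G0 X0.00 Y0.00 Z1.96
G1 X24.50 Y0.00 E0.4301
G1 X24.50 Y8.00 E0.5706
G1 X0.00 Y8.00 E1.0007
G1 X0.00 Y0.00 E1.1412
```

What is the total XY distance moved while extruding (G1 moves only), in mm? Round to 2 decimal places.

Sum the Euclidean lengths of each G1 segment: total = 65.00 mm.

65.00 mm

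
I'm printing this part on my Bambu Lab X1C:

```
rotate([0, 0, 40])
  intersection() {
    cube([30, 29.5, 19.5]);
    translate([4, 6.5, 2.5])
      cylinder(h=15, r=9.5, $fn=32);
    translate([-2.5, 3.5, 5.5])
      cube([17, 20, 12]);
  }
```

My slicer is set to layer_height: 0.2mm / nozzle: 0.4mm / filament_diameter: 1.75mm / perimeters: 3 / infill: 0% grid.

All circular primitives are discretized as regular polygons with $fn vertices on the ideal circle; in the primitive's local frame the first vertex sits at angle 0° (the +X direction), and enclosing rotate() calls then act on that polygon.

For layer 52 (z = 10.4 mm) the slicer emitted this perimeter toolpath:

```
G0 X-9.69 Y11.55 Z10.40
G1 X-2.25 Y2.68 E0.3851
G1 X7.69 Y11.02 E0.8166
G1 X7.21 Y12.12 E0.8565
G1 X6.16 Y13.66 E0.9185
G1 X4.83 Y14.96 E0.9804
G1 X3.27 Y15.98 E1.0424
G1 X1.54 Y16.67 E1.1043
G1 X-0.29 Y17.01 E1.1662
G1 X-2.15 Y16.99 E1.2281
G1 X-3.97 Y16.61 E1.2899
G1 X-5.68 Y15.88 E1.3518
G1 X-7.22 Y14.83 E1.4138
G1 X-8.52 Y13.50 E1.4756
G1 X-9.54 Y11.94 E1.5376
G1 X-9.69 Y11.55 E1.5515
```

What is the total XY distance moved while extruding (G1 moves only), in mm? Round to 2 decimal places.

46.65 mm

Sum the Euclidean lengths of each G1 segment: total = 46.65 mm.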